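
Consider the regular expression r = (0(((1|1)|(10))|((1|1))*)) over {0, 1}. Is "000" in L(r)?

No split of 000 into u·v has 0 matching u and (((1|1)|(10))|((1|1))*) matching v.

no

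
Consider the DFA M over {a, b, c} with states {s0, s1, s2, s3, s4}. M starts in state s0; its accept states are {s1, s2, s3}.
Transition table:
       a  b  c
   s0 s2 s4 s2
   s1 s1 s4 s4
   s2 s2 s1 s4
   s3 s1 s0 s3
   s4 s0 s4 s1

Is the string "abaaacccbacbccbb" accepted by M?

rejected

s0 --a--> s2
s2 --b--> s1
s1 --a--> s1
s1 --a--> s1
s1 --a--> s1
s1 --c--> s4
s4 --c--> s1
s1 --c--> s4
s4 --b--> s4
s4 --a--> s0
s0 --c--> s2
s2 --b--> s1
s1 --c--> s4
s4 --c--> s1
s1 --b--> s4
s4 --b--> s4
End in state s4, which is not an accepting state.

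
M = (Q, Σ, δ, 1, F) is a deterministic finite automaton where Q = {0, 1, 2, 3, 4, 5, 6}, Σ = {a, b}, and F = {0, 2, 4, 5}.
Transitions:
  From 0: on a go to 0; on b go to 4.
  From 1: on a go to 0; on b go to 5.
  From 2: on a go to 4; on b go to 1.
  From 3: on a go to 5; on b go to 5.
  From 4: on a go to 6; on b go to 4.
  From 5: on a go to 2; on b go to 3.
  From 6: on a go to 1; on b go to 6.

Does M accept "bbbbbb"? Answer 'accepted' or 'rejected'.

rejected

1 --b--> 5
5 --b--> 3
3 --b--> 5
5 --b--> 3
3 --b--> 5
5 --b--> 3
End in state 3, which is not an accepting state.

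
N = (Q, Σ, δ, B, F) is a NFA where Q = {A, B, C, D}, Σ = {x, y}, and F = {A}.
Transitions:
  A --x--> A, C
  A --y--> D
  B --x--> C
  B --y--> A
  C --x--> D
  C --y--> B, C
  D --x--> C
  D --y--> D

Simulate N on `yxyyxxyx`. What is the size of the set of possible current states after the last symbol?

2

Start: {B}
read y: {A}
read x: {A, C}
read y: {B, C, D}
read y: {A, B, C, D}
read x: {A, C, D}
read x: {A, C, D}
read y: {B, C, D}
read x: {C, D}
Final reachable set {C, D} has 2 states.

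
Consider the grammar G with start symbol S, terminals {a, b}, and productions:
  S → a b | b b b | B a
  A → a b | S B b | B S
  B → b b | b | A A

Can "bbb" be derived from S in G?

S ⇒ bbb

yes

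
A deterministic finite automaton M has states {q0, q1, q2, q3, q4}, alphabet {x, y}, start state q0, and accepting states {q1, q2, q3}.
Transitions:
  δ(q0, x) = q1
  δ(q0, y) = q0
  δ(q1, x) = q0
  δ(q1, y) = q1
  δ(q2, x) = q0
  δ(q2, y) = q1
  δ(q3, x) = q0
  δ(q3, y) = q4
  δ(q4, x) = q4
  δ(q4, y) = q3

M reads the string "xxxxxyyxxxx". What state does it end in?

q0 --x--> q1
q1 --x--> q0
q0 --x--> q1
q1 --x--> q0
q0 --x--> q1
q1 --y--> q1
q1 --y--> q1
q1 --x--> q0
q0 --x--> q1
q1 --x--> q0
q0 --x--> q1

q1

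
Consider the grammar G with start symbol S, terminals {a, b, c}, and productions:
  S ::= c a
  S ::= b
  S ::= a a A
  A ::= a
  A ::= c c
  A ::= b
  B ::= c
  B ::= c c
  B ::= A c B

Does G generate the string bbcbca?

no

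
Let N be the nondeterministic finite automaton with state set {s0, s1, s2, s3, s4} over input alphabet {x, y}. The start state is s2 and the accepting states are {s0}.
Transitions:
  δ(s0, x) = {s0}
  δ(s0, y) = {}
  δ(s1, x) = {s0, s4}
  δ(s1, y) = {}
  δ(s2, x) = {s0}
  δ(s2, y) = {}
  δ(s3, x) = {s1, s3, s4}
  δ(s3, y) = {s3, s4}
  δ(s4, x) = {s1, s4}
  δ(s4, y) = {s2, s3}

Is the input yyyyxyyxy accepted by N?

rejected

Start: {s2}
read y: {}
The reachable set is empty and stays empty for the remaining 8 symbols.
Reachable ∩ accepting = {} — empty.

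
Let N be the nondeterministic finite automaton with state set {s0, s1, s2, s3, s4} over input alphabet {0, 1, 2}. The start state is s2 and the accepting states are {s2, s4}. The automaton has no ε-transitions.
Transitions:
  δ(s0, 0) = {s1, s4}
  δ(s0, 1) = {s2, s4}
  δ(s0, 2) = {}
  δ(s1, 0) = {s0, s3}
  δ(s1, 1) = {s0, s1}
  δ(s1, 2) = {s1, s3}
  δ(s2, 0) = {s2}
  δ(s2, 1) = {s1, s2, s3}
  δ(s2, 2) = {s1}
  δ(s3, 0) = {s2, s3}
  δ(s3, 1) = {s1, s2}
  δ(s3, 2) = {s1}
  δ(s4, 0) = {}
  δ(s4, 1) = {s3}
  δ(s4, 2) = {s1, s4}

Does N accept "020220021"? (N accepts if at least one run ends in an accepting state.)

Start: {s2}
read 0: {s2}
read 2: {s1}
read 0: {s0, s3}
read 2: {s1}
read 2: {s1, s3}
read 0: {s0, s2, s3}
read 0: {s1, s2, s3, s4}
read 2: {s1, s3, s4}
read 1: {s0, s1, s2, s3}
Reachable ∩ accepting = {s2} — nonempty.

accepted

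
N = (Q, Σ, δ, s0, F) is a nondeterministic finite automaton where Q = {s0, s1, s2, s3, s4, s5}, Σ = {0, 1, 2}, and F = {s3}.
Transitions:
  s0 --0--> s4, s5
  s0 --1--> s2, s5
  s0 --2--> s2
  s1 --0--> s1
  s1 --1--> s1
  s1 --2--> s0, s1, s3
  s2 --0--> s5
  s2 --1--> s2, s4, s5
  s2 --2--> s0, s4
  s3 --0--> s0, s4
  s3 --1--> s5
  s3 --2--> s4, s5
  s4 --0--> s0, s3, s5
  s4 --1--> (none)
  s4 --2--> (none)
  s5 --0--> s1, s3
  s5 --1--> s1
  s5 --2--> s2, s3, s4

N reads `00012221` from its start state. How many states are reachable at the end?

4

Start: {s0}
read 0: {s4, s5}
read 0: {s0, s1, s3, s5}
read 0: {s0, s1, s3, s4, s5}
read 1: {s1, s2, s5}
read 2: {s0, s1, s2, s3, s4}
read 2: {s0, s1, s2, s3, s4, s5}
read 2: {s0, s1, s2, s3, s4, s5}
read 1: {s1, s2, s4, s5}
Final reachable set {s1, s2, s4, s5} has 4 states.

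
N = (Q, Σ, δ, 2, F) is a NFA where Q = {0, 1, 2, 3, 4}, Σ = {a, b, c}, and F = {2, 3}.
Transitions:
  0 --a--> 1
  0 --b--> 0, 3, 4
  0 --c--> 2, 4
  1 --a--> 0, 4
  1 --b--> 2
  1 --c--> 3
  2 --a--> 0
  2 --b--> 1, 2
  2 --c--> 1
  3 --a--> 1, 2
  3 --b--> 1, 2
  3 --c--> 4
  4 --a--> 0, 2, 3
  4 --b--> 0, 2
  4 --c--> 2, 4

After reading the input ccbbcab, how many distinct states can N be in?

Start: {2}
read c: {1}
read c: {3}
read b: {1, 2}
read b: {1, 2}
read c: {1, 3}
read a: {0, 1, 2, 4}
read b: {0, 1, 2, 3, 4}
Final reachable set {0, 1, 2, 3, 4} has 5 states.

5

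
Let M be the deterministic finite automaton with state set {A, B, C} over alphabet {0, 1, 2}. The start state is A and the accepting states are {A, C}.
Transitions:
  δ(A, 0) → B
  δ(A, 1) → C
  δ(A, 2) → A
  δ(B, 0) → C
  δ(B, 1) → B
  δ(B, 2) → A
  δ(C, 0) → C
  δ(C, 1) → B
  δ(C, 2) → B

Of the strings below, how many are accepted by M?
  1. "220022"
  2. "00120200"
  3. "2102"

"220022": accepted
"00120200": accepted
"2102": rejected

2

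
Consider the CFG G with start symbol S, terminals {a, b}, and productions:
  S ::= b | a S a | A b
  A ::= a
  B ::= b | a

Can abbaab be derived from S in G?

no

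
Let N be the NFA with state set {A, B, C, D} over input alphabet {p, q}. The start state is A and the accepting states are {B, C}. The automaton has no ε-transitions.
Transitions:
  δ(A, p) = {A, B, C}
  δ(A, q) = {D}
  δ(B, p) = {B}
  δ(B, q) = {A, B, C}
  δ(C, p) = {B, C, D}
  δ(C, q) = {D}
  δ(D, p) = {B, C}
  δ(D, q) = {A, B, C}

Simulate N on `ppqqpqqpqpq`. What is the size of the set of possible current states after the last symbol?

4

Start: {A}
read p: {A, B, C}
read p: {A, B, C, D}
read q: {A, B, C, D}
read q: {A, B, C, D}
read p: {A, B, C, D}
read q: {A, B, C, D}
read q: {A, B, C, D}
read p: {A, B, C, D}
read q: {A, B, C, D}
read p: {A, B, C, D}
read q: {A, B, C, D}
Final reachable set {A, B, C, D} has 4 states.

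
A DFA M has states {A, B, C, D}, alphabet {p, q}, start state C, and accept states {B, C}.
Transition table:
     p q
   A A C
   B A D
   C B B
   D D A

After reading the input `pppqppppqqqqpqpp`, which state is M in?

C --p--> B
B --p--> A
A --p--> A
A --q--> C
C --p--> B
B --p--> A
A --p--> A
A --p--> A
A --q--> C
C --q--> B
B --q--> D
D --q--> A
A --p--> A
A --q--> C
C --p--> B
B --p--> A

A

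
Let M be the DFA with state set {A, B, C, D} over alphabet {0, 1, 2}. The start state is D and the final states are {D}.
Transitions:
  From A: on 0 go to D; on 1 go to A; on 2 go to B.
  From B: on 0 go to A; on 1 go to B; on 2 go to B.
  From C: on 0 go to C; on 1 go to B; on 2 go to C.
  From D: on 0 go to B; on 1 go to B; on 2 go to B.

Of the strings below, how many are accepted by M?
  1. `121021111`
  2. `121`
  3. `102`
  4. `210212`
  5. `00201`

`121021111`: rejected
`121`: rejected
`102`: rejected
`210212`: rejected
`00201`: rejected

0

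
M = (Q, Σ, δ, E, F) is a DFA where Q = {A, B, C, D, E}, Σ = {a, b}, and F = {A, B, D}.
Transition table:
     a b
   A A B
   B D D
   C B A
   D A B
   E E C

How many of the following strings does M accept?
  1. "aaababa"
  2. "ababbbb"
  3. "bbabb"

"aaababa": accepted
"ababbbb": accepted
"bbabb": accepted

3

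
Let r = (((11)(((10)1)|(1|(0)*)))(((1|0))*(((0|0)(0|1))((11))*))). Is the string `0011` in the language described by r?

No split of 0011 into u·v has ((11)(((10)1)|(1|(0)*))) matching u and (((1|0))*(((0|0)(0|1))((11))*)) matching v.

no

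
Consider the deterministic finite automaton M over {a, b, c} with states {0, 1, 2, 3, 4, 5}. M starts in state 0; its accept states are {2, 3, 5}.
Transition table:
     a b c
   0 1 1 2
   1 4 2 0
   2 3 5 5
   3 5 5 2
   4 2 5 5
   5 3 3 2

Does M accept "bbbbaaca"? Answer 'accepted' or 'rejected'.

0 --b--> 1
1 --b--> 2
2 --b--> 5
5 --b--> 3
3 --a--> 5
5 --a--> 3
3 --c--> 2
2 --a--> 3
End in state 3, which is an accepting state.

accepted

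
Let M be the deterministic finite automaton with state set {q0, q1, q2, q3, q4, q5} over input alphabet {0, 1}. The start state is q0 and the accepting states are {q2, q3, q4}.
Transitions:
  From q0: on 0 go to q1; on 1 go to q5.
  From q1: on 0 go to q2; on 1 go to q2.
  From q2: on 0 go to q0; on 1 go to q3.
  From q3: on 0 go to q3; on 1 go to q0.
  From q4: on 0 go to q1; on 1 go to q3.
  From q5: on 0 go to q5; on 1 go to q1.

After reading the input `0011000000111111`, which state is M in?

q0 --0--> q1
q1 --0--> q2
q2 --1--> q3
q3 --1--> q0
q0 --0--> q1
q1 --0--> q2
q2 --0--> q0
q0 --0--> q1
q1 --0--> q2
q2 --0--> q0
q0 --1--> q5
q5 --1--> q1
q1 --1--> q2
q2 --1--> q3
q3 --1--> q0
q0 --1--> q5

q5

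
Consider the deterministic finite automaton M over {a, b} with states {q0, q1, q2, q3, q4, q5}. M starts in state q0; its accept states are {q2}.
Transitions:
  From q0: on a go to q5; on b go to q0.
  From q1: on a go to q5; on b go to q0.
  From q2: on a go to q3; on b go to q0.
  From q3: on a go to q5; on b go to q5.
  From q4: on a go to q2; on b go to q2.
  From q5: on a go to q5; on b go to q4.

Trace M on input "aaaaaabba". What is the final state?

q0 --a--> q5
q5 --a--> q5
q5 --a--> q5
q5 --a--> q5
q5 --a--> q5
q5 --a--> q5
q5 --b--> q4
q4 --b--> q2
q2 --a--> q3

q3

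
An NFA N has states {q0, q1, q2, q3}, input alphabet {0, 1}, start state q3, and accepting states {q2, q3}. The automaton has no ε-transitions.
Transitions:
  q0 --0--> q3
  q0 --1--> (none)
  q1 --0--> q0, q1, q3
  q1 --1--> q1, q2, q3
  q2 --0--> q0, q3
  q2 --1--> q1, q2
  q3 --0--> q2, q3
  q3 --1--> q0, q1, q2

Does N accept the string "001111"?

accepted

Start: {q3}
read 0: {q2, q3}
read 0: {q0, q2, q3}
read 1: {q0, q1, q2}
read 1: {q1, q2, q3}
read 1: {q0, q1, q2, q3}
read 1: {q0, q1, q2, q3}
Reachable ∩ accepting = {q2, q3} — nonempty.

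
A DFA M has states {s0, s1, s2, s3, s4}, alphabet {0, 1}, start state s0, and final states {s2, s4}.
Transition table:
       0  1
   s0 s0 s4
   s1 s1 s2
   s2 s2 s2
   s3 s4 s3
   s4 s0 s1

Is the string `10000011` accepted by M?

rejected

s0 --1--> s4
s4 --0--> s0
s0 --0--> s0
s0 --0--> s0
s0 --0--> s0
s0 --0--> s0
s0 --1--> s4
s4 --1--> s1
End in state s1, which is not an accepting state.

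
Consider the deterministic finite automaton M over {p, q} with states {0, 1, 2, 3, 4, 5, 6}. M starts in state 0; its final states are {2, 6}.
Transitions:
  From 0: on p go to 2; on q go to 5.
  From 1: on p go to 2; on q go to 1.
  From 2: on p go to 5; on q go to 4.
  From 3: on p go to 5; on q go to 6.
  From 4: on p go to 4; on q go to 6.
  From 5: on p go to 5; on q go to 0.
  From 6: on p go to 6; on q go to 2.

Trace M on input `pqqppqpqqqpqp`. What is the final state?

4

0 --p--> 2
2 --q--> 4
4 --q--> 6
6 --p--> 6
6 --p--> 6
6 --q--> 2
2 --p--> 5
5 --q--> 0
0 --q--> 5
5 --q--> 0
0 --p--> 2
2 --q--> 4
4 --p--> 4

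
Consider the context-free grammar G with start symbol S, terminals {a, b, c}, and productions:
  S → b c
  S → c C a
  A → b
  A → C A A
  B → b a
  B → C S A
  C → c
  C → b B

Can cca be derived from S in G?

yes

S ⇒ cCa ⇒ cca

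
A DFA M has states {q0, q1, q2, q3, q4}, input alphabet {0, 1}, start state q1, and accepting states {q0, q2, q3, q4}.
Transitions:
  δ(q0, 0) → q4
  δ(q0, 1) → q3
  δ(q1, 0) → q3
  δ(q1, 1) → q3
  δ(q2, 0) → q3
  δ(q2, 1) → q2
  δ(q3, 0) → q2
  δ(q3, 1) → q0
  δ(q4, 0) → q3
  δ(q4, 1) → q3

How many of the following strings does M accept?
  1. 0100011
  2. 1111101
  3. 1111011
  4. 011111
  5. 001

5

0100011: accepted
1111101: accepted
1111011: accepted
011111: accepted
001: accepted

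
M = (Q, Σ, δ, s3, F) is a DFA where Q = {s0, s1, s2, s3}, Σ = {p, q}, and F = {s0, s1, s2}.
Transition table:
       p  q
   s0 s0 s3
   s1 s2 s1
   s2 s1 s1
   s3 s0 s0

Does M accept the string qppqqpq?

rejected

s3 --q--> s0
s0 --p--> s0
s0 --p--> s0
s0 --q--> s3
s3 --q--> s0
s0 --p--> s0
s0 --q--> s3
End in state s3, which is not an accepting state.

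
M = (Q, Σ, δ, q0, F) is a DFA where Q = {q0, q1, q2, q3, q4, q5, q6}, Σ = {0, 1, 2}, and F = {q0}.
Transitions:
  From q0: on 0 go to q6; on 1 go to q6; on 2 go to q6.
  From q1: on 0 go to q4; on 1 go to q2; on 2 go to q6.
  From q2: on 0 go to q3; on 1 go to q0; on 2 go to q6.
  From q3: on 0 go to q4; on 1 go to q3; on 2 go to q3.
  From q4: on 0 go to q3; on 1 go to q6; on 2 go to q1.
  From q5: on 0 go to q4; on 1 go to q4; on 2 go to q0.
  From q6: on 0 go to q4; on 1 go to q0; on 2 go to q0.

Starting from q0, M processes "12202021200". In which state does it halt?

q0 --1--> q6
q6 --2--> q0
q0 --2--> q6
q6 --0--> q4
q4 --2--> q1
q1 --0--> q4
q4 --2--> q1
q1 --1--> q2
q2 --2--> q6
q6 --0--> q4
q4 --0--> q3

q3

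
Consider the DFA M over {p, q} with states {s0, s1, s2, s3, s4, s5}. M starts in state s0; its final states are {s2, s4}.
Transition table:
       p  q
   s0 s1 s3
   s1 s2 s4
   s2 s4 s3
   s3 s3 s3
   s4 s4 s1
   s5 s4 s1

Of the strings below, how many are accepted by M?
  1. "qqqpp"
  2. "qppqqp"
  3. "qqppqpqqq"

"qqqpp": rejected
"qppqqp": rejected
"qqppqpqqq": rejected

0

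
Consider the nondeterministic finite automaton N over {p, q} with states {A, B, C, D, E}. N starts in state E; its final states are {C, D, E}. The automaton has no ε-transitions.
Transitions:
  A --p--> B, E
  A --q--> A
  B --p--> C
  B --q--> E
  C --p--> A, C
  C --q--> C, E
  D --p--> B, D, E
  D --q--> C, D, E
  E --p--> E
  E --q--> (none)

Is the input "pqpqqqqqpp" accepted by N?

Start: {E}
read p: {E}
read q: {}
The reachable set is empty and stays empty for the remaining 8 symbols.
Reachable ∩ accepting = {} — empty.

rejected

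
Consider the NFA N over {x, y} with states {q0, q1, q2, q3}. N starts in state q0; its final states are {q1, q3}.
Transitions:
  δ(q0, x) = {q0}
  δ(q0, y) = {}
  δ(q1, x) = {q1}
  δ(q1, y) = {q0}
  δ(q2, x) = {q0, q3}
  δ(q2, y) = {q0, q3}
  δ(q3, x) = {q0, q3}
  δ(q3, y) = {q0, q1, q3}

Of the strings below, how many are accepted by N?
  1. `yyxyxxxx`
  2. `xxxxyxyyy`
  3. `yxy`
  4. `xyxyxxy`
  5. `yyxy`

`yyxyxxxx`: rejected
`xxxxyxyyy`: rejected
`yxy`: rejected
`xyxyxxy`: rejected
`yyxy`: rejected

0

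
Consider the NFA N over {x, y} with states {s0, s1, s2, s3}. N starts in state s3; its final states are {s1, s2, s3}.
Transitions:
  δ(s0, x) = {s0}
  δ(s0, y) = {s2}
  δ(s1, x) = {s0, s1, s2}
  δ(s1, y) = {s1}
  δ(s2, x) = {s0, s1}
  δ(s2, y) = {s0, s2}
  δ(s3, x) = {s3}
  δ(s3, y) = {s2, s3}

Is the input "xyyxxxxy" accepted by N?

accepted

Start: {s3}
read x: {s3}
read y: {s2, s3}
read y: {s0, s2, s3}
read x: {s0, s1, s3}
read x: {s0, s1, s2, s3}
read x: {s0, s1, s2, s3}
read x: {s0, s1, s2, s3}
read y: {s0, s1, s2, s3}
Reachable ∩ accepting = {s1, s2, s3} — nonempty.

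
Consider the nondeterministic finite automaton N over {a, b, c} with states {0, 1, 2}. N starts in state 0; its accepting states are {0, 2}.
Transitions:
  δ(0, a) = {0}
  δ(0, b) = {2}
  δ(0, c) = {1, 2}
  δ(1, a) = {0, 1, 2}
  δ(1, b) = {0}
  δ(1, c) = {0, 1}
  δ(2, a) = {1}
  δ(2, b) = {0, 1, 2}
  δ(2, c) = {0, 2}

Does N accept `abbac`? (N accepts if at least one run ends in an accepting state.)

accepted

Start: {0}
read a: {0}
read b: {2}
read b: {0, 1, 2}
read a: {0, 1, 2}
read c: {0, 1, 2}
Reachable ∩ accepting = {0, 2} — nonempty.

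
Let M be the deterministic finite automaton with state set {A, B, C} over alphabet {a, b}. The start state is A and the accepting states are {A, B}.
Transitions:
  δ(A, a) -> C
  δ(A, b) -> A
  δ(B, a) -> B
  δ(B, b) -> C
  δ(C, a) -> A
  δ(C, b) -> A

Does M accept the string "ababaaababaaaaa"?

rejected

A --a--> C
C --b--> A
A --a--> C
C --b--> A
A --a--> C
C --a--> A
A --a--> C
C --b--> A
A --a--> C
C --b--> A
A --a--> C
C --a--> A
A --a--> C
C --a--> A
A --a--> C
End in state C, which is not an accepting state.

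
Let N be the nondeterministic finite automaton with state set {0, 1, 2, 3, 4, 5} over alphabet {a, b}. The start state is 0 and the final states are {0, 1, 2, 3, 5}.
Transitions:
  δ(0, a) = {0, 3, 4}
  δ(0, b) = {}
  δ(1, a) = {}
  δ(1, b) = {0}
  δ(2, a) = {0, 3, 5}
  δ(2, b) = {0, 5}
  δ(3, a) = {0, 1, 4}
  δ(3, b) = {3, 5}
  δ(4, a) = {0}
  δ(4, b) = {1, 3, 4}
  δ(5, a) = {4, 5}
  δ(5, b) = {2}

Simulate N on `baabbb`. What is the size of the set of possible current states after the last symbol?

0

Start: {0}
read b: {}
The reachable set is empty and stays empty for the remaining 5 symbols.
Final reachable set {} has 0 states.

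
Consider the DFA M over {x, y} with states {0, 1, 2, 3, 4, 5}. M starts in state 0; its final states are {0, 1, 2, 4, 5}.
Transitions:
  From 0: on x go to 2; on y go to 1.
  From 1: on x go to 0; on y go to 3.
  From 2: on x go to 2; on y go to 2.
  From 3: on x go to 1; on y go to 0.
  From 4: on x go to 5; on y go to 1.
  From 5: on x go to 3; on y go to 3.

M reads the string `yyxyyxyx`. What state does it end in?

2

0 --y--> 1
1 --y--> 3
3 --x--> 1
1 --y--> 3
3 --y--> 0
0 --x--> 2
2 --y--> 2
2 --x--> 2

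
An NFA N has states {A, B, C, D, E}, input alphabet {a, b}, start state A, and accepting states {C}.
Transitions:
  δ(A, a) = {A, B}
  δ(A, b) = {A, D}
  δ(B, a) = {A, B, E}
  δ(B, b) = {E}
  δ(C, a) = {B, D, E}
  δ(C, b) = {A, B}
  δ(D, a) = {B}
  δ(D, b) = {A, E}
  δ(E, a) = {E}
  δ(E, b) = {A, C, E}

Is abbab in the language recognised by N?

accepted

Start: {A}
read a: {A, B}
read b: {A, D, E}
read b: {A, C, D, E}
read a: {A, B, D, E}
read b: {A, C, D, E}
Reachable ∩ accepting = {C} — nonempty.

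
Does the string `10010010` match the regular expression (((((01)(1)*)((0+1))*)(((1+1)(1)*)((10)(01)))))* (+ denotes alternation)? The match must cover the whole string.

10010010 cannot be split into zero or more pieces each matching ((((01)(1)*)((0+1))*)(((1+1)(1)*)((10)(01)))).

no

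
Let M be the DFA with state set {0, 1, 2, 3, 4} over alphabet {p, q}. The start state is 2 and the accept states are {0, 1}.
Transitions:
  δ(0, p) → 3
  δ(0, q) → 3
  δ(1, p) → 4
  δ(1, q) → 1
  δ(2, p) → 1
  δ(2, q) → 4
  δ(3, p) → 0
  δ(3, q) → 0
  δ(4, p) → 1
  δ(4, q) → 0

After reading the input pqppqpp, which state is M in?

2 --p--> 1
1 --q--> 1
1 --p--> 4
4 --p--> 1
1 --q--> 1
1 --p--> 4
4 --p--> 1

1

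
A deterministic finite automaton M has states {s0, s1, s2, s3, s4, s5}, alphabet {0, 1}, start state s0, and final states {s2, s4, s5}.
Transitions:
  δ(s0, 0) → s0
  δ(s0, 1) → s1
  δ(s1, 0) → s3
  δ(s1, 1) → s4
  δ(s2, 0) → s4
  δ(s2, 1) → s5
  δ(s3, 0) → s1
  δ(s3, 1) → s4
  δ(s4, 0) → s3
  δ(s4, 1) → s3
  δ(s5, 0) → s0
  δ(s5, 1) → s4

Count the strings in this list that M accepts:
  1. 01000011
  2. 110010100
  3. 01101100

0

01000011: rejected
110010100: rejected
01101100: rejected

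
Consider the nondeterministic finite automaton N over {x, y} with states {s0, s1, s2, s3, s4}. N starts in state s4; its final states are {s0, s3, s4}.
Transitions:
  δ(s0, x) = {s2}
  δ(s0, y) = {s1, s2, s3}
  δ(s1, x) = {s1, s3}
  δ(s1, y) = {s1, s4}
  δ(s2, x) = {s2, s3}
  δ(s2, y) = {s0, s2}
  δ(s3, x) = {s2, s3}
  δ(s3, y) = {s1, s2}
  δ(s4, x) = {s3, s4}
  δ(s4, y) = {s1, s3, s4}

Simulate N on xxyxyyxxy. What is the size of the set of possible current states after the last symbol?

Start: {s4}
read x: {s3, s4}
read x: {s2, s3, s4}
read y: {s0, s1, s2, s3, s4}
read x: {s1, s2, s3, s4}
read y: {s0, s1, s2, s3, s4}
read y: {s0, s1, s2, s3, s4}
read x: {s1, s2, s3, s4}
read x: {s1, s2, s3, s4}
read y: {s0, s1, s2, s3, s4}
Final reachable set {s0, s1, s2, s3, s4} has 5 states.

5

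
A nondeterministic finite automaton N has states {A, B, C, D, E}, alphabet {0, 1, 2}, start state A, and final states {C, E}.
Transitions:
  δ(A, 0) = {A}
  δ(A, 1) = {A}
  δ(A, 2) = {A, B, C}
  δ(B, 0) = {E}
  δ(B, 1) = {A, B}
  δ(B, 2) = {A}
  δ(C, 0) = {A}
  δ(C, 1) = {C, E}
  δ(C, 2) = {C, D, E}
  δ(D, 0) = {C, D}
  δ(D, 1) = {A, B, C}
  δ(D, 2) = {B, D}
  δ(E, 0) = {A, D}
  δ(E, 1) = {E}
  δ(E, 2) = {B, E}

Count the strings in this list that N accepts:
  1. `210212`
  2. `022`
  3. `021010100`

`210212`: accepted
`022`: accepted
`021010100`: accepted

3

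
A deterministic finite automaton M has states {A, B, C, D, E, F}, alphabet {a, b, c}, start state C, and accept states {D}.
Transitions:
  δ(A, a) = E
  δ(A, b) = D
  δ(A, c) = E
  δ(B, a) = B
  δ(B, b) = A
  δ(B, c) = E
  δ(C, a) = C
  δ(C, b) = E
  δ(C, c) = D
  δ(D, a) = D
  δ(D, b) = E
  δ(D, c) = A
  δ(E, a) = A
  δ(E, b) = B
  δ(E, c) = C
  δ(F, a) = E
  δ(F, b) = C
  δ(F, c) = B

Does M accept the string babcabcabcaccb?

rejected

C --b--> E
E --a--> A
A --b--> D
D --c--> A
A --a--> E
E --b--> B
B --c--> E
E --a--> A
A --b--> D
D --c--> A
A --a--> E
E --c--> C
C --c--> D
D --b--> E
End in state E, which is not an accepting state.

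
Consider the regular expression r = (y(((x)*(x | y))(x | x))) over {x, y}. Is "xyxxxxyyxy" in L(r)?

No split of xyxxxxyyxy into u·v has y matching u and (((x)*(x|y))(x|x)) matching v.

no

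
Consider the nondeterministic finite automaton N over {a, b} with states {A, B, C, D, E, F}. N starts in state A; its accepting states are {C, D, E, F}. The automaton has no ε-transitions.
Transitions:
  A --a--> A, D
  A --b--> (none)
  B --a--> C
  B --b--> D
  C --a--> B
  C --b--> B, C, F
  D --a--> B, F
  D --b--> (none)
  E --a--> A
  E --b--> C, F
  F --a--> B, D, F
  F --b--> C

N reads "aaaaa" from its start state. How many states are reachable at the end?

Start: {A}
read a: {A, D}
read a: {A, B, D, F}
read a: {A, B, C, D, F}
read a: {A, B, C, D, F}
read a: {A, B, C, D, F}
Final reachable set {A, B, C, D, F} has 5 states.

5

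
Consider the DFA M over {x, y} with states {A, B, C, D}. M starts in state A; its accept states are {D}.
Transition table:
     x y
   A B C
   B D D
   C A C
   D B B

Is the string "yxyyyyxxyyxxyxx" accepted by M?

A --y--> C
C --x--> A
A --y--> C
C --y--> C
C --y--> C
C --y--> C
C --x--> A
A --x--> B
B --y--> D
D --y--> B
B --x--> D
D --x--> B
B --y--> D
D --x--> B
B --x--> D
End in state D, which is an accepting state.

accepted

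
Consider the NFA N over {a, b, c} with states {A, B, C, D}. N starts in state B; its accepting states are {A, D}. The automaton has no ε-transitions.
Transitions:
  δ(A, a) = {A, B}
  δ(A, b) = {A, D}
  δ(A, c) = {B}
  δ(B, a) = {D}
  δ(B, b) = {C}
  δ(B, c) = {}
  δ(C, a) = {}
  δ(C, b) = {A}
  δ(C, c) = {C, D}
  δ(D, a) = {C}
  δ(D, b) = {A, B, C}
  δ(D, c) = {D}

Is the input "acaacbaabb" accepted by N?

rejected

Start: {B}
read a: {D}
read c: {D}
read a: {C}
read a: {}
The reachable set is empty and stays empty for the remaining 6 symbols.
Reachable ∩ accepting = {} — empty.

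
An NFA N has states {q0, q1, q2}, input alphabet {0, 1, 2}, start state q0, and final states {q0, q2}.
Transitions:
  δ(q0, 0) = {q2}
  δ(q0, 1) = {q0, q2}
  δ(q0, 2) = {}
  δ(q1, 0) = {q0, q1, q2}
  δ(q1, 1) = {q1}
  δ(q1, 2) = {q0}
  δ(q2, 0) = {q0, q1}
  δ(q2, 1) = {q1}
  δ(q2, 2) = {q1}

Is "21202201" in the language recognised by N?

Start: {q0}
read 2: {}
The reachable set is empty and stays empty for the remaining 7 symbols.
Reachable ∩ accepting = {} — empty.

rejected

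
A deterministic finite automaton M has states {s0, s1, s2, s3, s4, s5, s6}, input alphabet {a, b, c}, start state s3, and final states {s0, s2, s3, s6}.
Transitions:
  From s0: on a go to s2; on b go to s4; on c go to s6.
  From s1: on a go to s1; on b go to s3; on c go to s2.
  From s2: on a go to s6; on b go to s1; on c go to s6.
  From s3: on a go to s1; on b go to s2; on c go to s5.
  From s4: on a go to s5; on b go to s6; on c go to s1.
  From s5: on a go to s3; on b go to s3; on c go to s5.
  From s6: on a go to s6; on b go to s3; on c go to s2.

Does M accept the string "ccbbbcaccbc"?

rejected

s3 --c--> s5
s5 --c--> s5
s5 --b--> s3
s3 --b--> s2
s2 --b--> s1
s1 --c--> s2
s2 --a--> s6
s6 --c--> s2
s2 --c--> s6
s6 --b--> s3
s3 --c--> s5
End in state s5, which is not an accepting state.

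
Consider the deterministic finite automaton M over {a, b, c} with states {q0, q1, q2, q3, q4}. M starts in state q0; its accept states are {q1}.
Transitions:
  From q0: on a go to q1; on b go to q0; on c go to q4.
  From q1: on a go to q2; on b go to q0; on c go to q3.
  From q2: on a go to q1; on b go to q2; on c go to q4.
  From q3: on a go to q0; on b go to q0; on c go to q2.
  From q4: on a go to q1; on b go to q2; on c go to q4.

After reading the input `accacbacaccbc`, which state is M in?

q4

q0 --a--> q1
q1 --c--> q3
q3 --c--> q2
q2 --a--> q1
q1 --c--> q3
q3 --b--> q0
q0 --a--> q1
q1 --c--> q3
q3 --a--> q0
q0 --c--> q4
q4 --c--> q4
q4 --b--> q2
q2 --c--> q4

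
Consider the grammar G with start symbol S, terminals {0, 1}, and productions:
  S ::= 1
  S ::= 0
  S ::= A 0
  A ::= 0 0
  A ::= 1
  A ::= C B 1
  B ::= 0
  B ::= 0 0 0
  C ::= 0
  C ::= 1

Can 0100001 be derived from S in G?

no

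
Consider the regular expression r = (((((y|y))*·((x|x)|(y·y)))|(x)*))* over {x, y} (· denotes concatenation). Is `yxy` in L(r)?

no

yxy cannot be split into zero or more pieces each matching ((((y|y))*·((x|x)|(y·y)))|(x)*).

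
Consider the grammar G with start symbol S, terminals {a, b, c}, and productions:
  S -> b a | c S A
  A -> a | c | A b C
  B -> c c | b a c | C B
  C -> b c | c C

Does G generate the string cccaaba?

no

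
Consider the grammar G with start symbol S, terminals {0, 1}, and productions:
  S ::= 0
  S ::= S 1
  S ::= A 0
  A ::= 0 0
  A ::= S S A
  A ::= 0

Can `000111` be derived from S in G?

S ⇒ S1 ⇒ S11 ⇒ S111 ⇒ A0111 ⇒ 000111

yes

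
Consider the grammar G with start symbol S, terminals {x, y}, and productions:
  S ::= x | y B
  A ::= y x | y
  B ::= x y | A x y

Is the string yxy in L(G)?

yes

S ⇒ yB ⇒ yxy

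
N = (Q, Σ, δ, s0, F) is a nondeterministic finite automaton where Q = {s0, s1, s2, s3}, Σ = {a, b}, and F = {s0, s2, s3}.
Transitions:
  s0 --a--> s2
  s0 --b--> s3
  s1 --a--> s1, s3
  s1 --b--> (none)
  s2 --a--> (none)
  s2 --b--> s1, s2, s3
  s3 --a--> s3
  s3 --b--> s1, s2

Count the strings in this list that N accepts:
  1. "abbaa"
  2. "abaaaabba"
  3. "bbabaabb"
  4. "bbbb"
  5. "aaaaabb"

"abbaa": accepted
"abaaaabba": accepted
"bbabaabb": accepted
"bbbb": accepted
"aaaaabb": rejected

4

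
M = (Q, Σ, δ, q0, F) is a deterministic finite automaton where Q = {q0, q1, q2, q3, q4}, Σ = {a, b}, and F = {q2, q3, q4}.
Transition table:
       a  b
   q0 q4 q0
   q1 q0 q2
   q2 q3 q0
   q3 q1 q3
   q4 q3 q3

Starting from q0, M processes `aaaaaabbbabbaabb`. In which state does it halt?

q3

q0 --a--> q4
q4 --a--> q3
q3 --a--> q1
q1 --a--> q0
q0 --a--> q4
q4 --a--> q3
q3 --b--> q3
q3 --b--> q3
q3 --b--> q3
q3 --a--> q1
q1 --b--> q2
q2 --b--> q0
q0 --a--> q4
q4 --a--> q3
q3 --b--> q3
q3 --b--> q3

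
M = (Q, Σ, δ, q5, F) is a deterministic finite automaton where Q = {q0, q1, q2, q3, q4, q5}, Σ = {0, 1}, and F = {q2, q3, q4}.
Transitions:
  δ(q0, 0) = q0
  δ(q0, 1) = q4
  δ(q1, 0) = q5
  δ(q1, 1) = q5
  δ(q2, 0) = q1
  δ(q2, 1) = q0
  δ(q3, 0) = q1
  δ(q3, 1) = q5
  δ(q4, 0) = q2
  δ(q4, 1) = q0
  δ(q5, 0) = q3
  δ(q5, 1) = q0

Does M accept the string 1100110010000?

q5 --1--> q0
q0 --1--> q4
q4 --0--> q2
q2 --0--> q1
q1 --1--> q5
q5 --1--> q0
q0 --0--> q0
q0 --0--> q0
q0 --1--> q4
q4 --0--> q2
q2 --0--> q1
q1 --0--> q5
q5 --0--> q3
End in state q3, which is an accepting state.

accepted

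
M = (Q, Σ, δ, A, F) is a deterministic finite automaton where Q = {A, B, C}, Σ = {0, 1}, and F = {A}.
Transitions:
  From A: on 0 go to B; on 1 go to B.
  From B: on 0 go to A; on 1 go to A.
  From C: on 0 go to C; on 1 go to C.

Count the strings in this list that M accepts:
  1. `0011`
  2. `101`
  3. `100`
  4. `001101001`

1

`0011`: accepted
`101`: rejected
`100`: rejected
`001101001`: rejected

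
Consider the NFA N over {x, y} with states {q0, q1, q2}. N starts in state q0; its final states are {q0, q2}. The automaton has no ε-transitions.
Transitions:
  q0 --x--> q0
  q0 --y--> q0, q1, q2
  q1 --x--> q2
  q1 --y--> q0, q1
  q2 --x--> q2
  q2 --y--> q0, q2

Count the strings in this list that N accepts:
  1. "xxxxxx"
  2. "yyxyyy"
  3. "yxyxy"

"xxxxxx": accepted
"yyxyyy": accepted
"yxyxy": accepted

3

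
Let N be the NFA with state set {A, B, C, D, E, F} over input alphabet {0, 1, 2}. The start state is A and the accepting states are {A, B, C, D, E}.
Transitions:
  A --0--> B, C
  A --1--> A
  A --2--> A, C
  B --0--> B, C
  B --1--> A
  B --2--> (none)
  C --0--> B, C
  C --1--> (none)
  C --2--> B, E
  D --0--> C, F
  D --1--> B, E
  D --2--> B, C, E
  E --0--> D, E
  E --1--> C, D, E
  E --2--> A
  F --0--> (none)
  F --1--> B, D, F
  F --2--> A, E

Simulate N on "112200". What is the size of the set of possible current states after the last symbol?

5

Start: {A}
read 1: {A}
read 1: {A}
read 2: {A, C}
read 2: {A, B, C, E}
read 0: {B, C, D, E}
read 0: {B, C, D, E, F}
Final reachable set {B, C, D, E, F} has 5 states.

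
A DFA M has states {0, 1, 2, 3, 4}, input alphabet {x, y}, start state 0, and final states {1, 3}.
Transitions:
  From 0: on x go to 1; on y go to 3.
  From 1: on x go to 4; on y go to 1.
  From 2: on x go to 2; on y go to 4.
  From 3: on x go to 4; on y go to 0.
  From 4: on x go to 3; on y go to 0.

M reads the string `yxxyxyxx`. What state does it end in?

0 --y--> 3
3 --x--> 4
4 --x--> 3
3 --y--> 0
0 --x--> 1
1 --y--> 1
1 --x--> 4
4 --x--> 3

3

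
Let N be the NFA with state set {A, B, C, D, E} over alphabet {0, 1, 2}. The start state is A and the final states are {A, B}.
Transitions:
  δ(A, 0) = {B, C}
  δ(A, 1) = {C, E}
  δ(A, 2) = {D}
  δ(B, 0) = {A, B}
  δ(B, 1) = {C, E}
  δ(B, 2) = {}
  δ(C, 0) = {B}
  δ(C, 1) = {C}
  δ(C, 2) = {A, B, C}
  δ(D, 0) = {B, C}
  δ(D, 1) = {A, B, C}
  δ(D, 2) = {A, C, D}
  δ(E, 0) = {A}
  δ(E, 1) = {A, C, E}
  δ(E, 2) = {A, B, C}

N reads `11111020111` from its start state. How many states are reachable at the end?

Start: {A}
read 1: {C, E}
read 1: {A, C, E}
read 1: {A, C, E}
read 1: {A, C, E}
read 1: {A, C, E}
read 0: {A, B, C}
read 2: {A, B, C, D}
read 0: {A, B, C}
read 1: {C, E}
read 1: {A, C, E}
read 1: {A, C, E}
Final reachable set {A, C, E} has 3 states.

3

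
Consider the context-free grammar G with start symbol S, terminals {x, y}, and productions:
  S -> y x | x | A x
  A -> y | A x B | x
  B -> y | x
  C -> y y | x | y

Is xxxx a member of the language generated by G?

yes

S ⇒ Ax ⇒ AxBx ⇒ xxBx ⇒ xxxx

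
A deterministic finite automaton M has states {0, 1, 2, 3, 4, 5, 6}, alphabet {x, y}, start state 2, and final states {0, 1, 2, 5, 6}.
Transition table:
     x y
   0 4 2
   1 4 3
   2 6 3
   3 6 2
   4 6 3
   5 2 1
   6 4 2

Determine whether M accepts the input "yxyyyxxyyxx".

rejected

2 --y--> 3
3 --x--> 6
6 --y--> 2
2 --y--> 3
3 --y--> 2
2 --x--> 6
6 --x--> 4
4 --y--> 3
3 --y--> 2
2 --x--> 6
6 --x--> 4
End in state 4, which is not an accepting state.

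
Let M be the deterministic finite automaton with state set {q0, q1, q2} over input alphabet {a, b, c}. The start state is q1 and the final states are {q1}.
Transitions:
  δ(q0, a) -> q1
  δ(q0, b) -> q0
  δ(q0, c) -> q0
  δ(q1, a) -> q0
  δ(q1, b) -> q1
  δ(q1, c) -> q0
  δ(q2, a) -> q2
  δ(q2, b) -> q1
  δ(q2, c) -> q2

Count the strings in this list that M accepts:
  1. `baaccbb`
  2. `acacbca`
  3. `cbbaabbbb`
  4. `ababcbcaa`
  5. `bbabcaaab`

`baaccbb`: rejected
`acacbca`: accepted
`cbbaabbbb`: rejected
`ababcbcaa`: rejected
`bbabcaaab`: accepted

2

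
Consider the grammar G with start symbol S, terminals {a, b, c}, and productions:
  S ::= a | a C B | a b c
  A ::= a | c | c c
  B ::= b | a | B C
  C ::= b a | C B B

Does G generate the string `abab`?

S ⇒ aCB ⇒ abaB ⇒ abab

yes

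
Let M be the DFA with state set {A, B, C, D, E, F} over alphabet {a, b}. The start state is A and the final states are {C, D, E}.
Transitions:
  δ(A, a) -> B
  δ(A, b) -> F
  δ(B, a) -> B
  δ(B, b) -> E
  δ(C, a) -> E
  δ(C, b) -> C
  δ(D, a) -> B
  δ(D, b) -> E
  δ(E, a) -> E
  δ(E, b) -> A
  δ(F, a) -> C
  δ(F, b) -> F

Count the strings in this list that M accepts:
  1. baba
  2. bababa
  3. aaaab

2

baba: accepted
bababa: rejected
aaaab: accepted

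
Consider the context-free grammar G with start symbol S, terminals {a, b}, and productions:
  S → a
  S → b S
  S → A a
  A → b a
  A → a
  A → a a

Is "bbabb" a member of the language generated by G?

no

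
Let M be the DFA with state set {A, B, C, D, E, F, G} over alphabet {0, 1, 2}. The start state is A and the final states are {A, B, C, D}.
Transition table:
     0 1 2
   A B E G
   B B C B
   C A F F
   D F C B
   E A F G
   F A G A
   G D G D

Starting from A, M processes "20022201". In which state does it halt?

G

A --2--> G
G --0--> D
D --0--> F
F --2--> A
A --2--> G
G --2--> D
D --0--> F
F --1--> G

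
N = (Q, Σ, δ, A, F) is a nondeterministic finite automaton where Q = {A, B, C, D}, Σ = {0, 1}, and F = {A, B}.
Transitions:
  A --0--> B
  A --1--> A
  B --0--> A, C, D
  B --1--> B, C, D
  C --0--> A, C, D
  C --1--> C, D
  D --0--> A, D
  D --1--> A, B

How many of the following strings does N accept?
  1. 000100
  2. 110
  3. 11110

3

000100: accepted
110: accepted
11110: accepted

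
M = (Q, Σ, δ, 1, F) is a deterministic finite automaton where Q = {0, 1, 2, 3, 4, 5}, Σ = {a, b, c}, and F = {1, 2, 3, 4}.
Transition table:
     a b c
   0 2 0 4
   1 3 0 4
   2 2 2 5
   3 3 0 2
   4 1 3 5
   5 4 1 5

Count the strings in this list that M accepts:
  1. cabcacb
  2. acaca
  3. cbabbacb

3

cabcacb: accepted
acaca: accepted
cbabbacb: accepted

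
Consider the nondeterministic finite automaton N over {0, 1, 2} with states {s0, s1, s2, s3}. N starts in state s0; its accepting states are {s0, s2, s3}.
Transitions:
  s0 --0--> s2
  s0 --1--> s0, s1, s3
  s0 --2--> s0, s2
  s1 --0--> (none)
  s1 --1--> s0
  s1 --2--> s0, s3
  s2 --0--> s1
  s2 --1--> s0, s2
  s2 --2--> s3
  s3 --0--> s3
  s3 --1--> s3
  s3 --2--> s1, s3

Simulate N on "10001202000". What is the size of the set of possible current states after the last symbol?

1

Start: {s0}
read 1: {s0, s1, s3}
read 0: {s2, s3}
read 0: {s1, s3}
read 0: {s3}
read 1: {s3}
read 2: {s1, s3}
read 0: {s3}
read 2: {s1, s3}
read 0: {s3}
read 0: {s3}
read 0: {s3}
Final reachable set {s3} has 1 state.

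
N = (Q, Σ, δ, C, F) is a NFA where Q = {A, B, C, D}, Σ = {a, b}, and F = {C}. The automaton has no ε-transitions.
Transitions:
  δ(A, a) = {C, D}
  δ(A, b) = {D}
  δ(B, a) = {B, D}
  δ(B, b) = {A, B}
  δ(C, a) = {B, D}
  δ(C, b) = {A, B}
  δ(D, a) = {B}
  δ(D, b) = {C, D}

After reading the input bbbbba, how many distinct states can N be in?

3

Start: {C}
read b: {A, B}
read b: {A, B, D}
read b: {A, B, C, D}
read b: {A, B, C, D}
read b: {A, B, C, D}
read a: {B, C, D}
Final reachable set {B, C, D} has 3 states.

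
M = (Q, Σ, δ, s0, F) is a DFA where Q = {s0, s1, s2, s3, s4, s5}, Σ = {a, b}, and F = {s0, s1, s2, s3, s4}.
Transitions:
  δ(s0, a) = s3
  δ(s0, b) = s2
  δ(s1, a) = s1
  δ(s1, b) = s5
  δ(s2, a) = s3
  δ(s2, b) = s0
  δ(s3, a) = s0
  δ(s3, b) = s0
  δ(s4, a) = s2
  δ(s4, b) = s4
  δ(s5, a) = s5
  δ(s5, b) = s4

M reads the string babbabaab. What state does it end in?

s2

s0 --b--> s2
s2 --a--> s3
s3 --b--> s0
s0 --b--> s2
s2 --a--> s3
s3 --b--> s0
s0 --a--> s3
s3 --a--> s0
s0 --b--> s2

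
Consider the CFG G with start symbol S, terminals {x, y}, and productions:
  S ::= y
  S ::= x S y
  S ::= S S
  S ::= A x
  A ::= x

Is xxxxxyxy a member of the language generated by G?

no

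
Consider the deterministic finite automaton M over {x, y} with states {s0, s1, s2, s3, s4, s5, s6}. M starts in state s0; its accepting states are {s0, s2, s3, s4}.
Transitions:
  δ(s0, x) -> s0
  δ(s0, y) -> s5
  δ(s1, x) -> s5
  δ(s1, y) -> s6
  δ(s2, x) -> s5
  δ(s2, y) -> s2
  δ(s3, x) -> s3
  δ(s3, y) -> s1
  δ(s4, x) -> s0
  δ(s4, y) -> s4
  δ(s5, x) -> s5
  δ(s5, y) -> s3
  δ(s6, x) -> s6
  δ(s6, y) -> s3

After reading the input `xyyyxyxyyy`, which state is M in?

s0 --x--> s0
s0 --y--> s5
s5 --y--> s3
s3 --y--> s1
s1 --x--> s5
s5 --y--> s3
s3 --x--> s3
s3 --y--> s1
s1 --y--> s6
s6 --y--> s3

s3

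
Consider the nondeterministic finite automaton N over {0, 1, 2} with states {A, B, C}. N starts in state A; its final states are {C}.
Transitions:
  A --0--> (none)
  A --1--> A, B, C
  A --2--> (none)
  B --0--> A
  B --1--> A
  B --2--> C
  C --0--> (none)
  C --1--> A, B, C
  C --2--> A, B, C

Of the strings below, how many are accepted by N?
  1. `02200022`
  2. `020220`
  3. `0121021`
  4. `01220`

0

`02200022`: rejected
`020220`: rejected
`0121021`: rejected
`01220`: rejected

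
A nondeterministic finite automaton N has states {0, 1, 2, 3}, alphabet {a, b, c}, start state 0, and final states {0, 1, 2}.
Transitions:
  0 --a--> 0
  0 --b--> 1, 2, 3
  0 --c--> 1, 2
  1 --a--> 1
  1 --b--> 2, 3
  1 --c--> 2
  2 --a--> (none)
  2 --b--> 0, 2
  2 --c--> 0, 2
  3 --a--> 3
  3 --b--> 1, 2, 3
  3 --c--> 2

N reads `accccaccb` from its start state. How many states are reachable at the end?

4

Start: {0}
read a: {0}
read c: {1, 2}
read c: {0, 2}
read c: {0, 1, 2}
read c: {0, 1, 2}
read a: {0, 1}
read c: {1, 2}
read c: {0, 2}
read b: {0, 1, 2, 3}
Final reachable set {0, 1, 2, 3} has 4 states.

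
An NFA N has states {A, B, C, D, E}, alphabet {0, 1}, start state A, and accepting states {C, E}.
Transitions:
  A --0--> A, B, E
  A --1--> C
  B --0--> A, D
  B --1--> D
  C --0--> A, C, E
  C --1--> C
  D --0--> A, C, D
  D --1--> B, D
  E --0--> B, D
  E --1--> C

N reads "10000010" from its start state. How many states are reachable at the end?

Start: {A}
read 1: {C}
read 0: {A, C, E}
read 0: {A, B, C, D, E}
read 0: {A, B, C, D, E}
read 0: {A, B, C, D, E}
read 0: {A, B, C, D, E}
read 1: {B, C, D}
read 0: {A, C, D, E}
Final reachable set {A, C, D, E} has 4 states.

4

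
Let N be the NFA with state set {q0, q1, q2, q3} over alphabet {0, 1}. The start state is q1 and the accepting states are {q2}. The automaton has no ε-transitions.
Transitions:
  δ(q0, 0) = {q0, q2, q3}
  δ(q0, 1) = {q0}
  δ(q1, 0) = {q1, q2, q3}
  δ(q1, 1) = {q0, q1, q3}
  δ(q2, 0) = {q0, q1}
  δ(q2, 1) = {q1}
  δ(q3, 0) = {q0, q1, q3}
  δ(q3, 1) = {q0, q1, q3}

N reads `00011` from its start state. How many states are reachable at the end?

Start: {q1}
read 0: {q1, q2, q3}
read 0: {q0, q1, q2, q3}
read 0: {q0, q1, q2, q3}
read 1: {q0, q1, q3}
read 1: {q0, q1, q3}
Final reachable set {q0, q1, q3} has 3 states.

3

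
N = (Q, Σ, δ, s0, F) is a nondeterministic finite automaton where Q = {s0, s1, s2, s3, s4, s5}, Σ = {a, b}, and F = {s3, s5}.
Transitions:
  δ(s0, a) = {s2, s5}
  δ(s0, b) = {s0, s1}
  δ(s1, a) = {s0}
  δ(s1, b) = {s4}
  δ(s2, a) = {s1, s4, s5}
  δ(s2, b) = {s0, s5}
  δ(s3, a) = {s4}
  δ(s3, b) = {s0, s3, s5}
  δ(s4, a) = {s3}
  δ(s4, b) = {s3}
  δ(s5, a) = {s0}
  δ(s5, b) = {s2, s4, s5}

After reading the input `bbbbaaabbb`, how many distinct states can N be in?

6

Start: {s0}
read b: {s0, s1}
read b: {s0, s1, s4}
read b: {s0, s1, s3, s4}
read b: {s0, s1, s3, s4, s5}
read a: {s0, s2, s3, s4, s5}
read a: {s0, s1, s2, s3, s4, s5}
read a: {s0, s1, s2, s3, s4, s5}
read b: {s0, s1, s2, s3, s4, s5}
read b: {s0, s1, s2, s3, s4, s5}
read b: {s0, s1, s2, s3, s4, s5}
Final reachable set {s0, s1, s2, s3, s4, s5} has 6 states.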